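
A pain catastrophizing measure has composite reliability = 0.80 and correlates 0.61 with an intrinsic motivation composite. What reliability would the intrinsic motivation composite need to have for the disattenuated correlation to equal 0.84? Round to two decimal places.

0.66

r_true = r_obs / √(r_xx · r_yy) ⇒ 0.84 = 0.61 / √(0.80 · r_yy).
√(0.80 · r_yy) = 0.61 / 0.84 = 0.7262; 0.80 · r_yy = 0.5274; r_yy = 0.5274 / 0.80 ≈ 0.66.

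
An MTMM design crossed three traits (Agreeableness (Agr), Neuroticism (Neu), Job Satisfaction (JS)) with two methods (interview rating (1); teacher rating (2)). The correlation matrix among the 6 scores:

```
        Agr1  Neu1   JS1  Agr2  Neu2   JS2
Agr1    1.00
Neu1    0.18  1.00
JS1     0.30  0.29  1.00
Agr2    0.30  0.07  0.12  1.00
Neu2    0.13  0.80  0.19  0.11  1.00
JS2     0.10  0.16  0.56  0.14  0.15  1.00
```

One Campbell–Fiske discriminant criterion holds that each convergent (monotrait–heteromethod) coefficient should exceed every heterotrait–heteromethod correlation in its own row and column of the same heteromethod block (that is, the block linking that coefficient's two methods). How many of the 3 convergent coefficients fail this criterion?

Checking each validity diagonal entry against its comparison values:
Agr (methods 1·2): 0.30 vs {0.13, 0.07, 0.10, 0.12} → pass.
Neu (methods 1·2): 0.80 vs {0.07, 0.13, 0.16, 0.19} → pass.
JS (methods 1·2): 0.56 vs {0.12, 0.10, 0.19, 0.16} → pass.
0 of 3 fail.

0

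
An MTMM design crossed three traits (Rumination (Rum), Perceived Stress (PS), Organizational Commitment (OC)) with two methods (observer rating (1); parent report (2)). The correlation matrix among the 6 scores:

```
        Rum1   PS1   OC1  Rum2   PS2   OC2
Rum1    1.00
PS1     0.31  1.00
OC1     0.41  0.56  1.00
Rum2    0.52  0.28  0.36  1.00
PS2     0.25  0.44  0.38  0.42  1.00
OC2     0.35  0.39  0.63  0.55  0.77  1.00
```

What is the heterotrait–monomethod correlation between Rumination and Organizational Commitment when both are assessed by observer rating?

0.41

Different traits, same method: r(Rum1, OC1) = 0.41.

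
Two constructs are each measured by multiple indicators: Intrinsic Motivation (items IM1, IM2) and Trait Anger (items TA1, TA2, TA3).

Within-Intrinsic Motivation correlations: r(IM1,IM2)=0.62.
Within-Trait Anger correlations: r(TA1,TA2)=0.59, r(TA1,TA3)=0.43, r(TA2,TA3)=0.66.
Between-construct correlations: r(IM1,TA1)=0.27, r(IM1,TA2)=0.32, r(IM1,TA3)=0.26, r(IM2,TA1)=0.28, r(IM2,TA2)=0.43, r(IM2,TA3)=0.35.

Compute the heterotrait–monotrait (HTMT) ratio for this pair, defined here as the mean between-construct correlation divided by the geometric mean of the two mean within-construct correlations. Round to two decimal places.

Mean between = 1.91/6 = 0.3183.
Mean within-IM = 0.62/1 = 0.6200; mean within-TA = 1.68/3 = 0.5600.
Geometric mean = √(0.6200 × 0.5600) = 0.5892.
HTMT = 0.3183 / 0.5892 = 0.54.

0.54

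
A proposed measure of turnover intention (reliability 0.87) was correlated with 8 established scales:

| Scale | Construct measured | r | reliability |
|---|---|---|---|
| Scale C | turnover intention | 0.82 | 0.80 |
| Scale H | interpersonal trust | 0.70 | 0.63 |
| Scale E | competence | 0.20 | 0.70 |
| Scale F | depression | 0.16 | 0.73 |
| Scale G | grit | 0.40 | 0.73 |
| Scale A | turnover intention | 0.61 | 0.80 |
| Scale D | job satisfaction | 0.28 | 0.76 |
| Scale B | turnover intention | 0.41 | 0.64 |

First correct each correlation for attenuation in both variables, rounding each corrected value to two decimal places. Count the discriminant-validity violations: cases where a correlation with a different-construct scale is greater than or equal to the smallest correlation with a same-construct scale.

1

Disattenuated r (r / √(r_scale · r_new)):
  Scale C (conv): 0.82 / √(0.80·0.87) = 0.98
  Scale H (disc): 0.70 / √(0.63·0.87) = 0.95
  Scale E (disc): 0.20 / √(0.70·0.87) = 0.26
  Scale F (disc): 0.16 / √(0.73·0.87) = 0.20
  Scale G (disc): 0.40 / √(0.73·0.87) = 0.50
  Scale A (conv): 0.61 / √(0.80·0.87) = 0.73
  Scale D (disc): 0.28 / √(0.76·0.87) = 0.34
  Scale B (conv): 0.41 / √(0.64·0.87) = 0.55
Smallest convergent = 0.55. Discriminant values: 0.95, 0.26, 0.20, 0.50, 0.34; count ≥ 0.55 → 1.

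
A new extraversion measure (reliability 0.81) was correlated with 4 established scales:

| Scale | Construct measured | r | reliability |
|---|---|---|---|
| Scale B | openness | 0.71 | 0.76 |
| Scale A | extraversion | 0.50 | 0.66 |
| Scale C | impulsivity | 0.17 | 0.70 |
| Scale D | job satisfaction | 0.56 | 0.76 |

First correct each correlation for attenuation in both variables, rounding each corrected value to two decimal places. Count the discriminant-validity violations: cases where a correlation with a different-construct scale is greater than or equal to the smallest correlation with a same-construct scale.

2

Disattenuated r (r / √(r_scale · r_new)):
  Scale B (disc): 0.71 / √(0.76·0.81) = 0.90
  Scale A (conv): 0.50 / √(0.66·0.81) = 0.68
  Scale C (disc): 0.17 / √(0.70·0.81) = 0.23
  Scale D (disc): 0.56 / √(0.76·0.81) = 0.71
Smallest convergent = 0.68. Discriminant values: 0.90, 0.23, 0.71; count ≥ 0.68 → 2.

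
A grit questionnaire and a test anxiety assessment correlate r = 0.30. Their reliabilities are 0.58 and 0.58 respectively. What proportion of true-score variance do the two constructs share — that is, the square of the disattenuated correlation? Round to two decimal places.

0.27

Disattenuated r = 0.30 / √(0.58 × 0.58) = 0.30 / 0.5800 = 0.5172.
Shared true-score variance = 0.5172² = 0.2675 ≈ 0.27.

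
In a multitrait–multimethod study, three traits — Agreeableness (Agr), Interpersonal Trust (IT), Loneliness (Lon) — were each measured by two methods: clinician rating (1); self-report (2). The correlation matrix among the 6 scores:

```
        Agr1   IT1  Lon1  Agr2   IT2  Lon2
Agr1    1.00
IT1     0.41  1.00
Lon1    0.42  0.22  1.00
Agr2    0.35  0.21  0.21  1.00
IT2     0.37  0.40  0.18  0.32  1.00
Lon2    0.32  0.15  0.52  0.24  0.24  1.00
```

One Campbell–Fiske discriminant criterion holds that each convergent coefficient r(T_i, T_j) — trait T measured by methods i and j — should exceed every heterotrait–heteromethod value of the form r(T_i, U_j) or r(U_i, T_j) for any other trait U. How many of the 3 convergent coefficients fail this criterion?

Convergent coefficients and their comparison sets:
Agr (methods 1·2): 0.35 vs {0.37, 0.21, 0.32, 0.21} → fail.
IT (methods 1·2): 0.40 vs {0.21, 0.37, 0.15, 0.18} → pass.
Lon (methods 1·2): 0.52 vs {0.21, 0.32, 0.18, 0.15} → pass.
1 of 3 fail.

1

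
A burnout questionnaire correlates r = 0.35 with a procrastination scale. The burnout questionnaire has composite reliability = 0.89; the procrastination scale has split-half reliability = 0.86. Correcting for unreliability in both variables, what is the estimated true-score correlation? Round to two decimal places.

0.40

r_true = r_obs / √(r_xx · r_yy) = 0.35 / √(0.89 × 0.86) = 0.35 / √0.7654 = 0.35 / 0.8749 ≈ 0.40.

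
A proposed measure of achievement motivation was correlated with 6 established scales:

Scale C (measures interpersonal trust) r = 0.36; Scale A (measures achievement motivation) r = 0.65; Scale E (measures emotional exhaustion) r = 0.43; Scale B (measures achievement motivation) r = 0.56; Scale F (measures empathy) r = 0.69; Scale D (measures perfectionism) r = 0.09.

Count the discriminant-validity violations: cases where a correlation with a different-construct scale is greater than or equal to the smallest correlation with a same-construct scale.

Convergent (same construct = achievement motivation): Scale A, Scale B.
Smallest convergent = 0.56. Discriminant values: 0.36, 0.43, 0.69, 0.09; count ≥ 0.56 → 1.

1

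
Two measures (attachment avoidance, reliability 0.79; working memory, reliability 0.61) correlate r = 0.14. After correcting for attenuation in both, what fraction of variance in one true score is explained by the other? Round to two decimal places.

Disattenuated r = 0.14 / √(0.79 × 0.61) = 0.14 / 0.6942 = 0.2017.
Shared true-score variance = 0.2017² = 0.0407 ≈ 0.04.

0.04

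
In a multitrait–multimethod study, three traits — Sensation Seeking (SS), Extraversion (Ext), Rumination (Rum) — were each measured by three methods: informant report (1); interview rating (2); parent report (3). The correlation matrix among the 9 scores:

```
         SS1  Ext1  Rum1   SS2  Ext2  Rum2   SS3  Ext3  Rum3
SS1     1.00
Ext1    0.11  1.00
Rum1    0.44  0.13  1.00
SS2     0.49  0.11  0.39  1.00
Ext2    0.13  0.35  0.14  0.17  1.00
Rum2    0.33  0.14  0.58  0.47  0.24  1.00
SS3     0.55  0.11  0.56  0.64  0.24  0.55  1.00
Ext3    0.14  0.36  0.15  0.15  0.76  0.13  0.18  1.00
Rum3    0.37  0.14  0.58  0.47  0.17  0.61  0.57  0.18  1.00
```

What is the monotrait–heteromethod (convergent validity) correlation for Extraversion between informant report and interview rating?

Same trait (Ext), different methods: r(Ext1, Ext2) = 0.35.

0.35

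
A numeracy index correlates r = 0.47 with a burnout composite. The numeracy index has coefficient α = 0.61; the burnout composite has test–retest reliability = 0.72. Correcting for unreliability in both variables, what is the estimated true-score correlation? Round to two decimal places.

0.71

r_true = r_obs / √(r_xx · r_yy) = 0.47 / √(0.61 × 0.72) = 0.47 / √0.4392 = 0.47 / 0.6627 ≈ 0.71.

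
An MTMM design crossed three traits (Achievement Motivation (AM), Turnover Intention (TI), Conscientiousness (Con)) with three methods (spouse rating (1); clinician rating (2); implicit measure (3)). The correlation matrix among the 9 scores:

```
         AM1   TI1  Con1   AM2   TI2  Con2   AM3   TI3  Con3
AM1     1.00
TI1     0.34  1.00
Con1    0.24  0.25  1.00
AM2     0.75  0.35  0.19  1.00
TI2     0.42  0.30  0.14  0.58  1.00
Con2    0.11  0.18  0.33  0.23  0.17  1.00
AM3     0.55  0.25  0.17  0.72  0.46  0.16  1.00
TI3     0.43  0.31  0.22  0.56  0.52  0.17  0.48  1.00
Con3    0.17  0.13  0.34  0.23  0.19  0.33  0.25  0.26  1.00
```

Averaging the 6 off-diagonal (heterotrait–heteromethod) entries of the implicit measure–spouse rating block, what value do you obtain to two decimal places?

HTHM values (method 3 × method 1): 0.25, 0.17, 0.43, 0.22, 0.17, 0.13; mean = 1.37/6 = 0.23.

0.23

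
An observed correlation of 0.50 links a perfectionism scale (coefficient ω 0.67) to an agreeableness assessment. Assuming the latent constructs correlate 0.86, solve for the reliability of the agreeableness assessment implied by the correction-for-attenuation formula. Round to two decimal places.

0.50

r_true = r_obs / √(r_xx · r_yy) ⇒ 0.86 = 0.50 / √(0.67 · r_yy).
√(0.67 · r_yy) = 0.50 / 0.86 = 0.5814; 0.67 · r_yy = 0.3380; r_yy = 0.3380 / 0.67 ≈ 0.50.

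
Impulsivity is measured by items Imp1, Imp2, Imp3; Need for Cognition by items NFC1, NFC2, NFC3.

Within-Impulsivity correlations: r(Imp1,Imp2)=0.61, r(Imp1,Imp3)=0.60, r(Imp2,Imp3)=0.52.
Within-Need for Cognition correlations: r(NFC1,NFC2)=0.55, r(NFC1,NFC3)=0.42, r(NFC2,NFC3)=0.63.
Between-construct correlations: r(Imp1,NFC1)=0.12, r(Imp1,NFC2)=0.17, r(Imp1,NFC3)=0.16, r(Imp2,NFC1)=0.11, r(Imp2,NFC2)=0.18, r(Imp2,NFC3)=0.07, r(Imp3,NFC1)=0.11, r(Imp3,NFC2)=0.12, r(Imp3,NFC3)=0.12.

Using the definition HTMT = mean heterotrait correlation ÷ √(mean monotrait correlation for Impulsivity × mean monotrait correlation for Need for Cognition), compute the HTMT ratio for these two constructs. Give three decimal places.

0.232

Mean heterotrait r = 1.16/9 = 0.1289.
Mean within-Imp = 1.73/3 = 0.5767; mean within-NFC = 1.60/3 = 0.5333.
Geometric mean = √(0.5767 × 0.5333) = 0.5546.
HTMT = 0.1289 / 0.5546 = 0.232.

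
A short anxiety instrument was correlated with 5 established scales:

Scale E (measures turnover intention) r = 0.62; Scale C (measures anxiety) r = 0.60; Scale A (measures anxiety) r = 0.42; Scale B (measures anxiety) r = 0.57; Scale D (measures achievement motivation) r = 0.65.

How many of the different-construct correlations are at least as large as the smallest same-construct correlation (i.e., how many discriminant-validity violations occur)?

Convergent (same construct = anxiety): Scale C, Scale A, Scale B.
Smallest convergent = 0.42. Discriminant values: 0.62, 0.65; count ≥ 0.42 → 2.

2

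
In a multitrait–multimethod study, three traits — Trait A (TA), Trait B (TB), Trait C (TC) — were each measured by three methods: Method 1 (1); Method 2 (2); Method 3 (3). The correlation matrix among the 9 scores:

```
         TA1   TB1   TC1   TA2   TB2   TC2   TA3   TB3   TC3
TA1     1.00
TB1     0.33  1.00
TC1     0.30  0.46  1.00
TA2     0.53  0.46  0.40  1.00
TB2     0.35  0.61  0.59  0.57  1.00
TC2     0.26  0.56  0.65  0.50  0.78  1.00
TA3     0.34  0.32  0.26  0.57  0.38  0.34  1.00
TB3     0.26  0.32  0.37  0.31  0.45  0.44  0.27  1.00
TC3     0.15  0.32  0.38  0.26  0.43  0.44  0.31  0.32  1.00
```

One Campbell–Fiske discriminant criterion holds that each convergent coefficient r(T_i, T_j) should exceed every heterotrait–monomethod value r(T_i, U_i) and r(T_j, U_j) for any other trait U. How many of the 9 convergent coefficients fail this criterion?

Each convergent coefficient versus the relevant comparison correlations:
TA (methods 1·2): 0.53 vs {0.33, 0.57, 0.30, 0.50} → fail.
TA (methods 1·3): 0.34 vs {0.33, 0.27, 0.30, 0.31} → pass.
TA (methods 2·3): 0.57 vs {0.57, 0.27, 0.50, 0.31} → fail.
TB (methods 1·2): 0.61 vs {0.33, 0.57, 0.46, 0.78} → fail.
TB (methods 1·3): 0.32 vs {0.33, 0.27, 0.46, 0.32} → fail.
TB (methods 2·3): 0.45 vs {0.57, 0.27, 0.78, 0.32} → fail.
TC (methods 1·2): 0.65 vs {0.30, 0.50, 0.46, 0.78} → fail.
TC (methods 1·3): 0.38 vs {0.30, 0.31, 0.46, 0.32} → fail.
TC (methods 2·3): 0.44 vs {0.50, 0.31, 0.78, 0.32} → fail.
8 of 9 fail.

8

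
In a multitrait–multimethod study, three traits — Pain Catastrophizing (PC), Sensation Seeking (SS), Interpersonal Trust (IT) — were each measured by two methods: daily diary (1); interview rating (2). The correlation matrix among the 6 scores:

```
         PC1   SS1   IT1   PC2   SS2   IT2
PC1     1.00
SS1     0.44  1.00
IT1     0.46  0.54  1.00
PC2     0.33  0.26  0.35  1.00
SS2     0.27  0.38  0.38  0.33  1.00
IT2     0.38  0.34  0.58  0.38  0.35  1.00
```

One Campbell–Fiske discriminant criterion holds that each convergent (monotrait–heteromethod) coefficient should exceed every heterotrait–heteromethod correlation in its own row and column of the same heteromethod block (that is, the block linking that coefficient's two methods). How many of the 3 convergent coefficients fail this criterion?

2

Each convergent coefficient versus the relevant comparison correlations:
PC (methods 1·2): 0.33 vs {0.27, 0.26, 0.38, 0.35} → fail.
SS (methods 1·2): 0.38 vs {0.26, 0.27, 0.34, 0.38} → fail.
IT (methods 1·2): 0.58 vs {0.35, 0.38, 0.38, 0.34} → pass.
2 of 3 fail.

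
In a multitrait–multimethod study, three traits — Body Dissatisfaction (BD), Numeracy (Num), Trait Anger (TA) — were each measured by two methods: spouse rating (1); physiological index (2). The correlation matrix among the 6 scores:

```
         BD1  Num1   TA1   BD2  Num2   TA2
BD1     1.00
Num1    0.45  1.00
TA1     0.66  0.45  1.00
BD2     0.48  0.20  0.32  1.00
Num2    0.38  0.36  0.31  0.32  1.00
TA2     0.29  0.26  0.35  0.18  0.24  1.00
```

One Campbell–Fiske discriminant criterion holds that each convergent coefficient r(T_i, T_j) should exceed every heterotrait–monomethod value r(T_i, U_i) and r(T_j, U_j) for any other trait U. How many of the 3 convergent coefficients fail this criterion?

3

Convergent coefficients and their comparison sets:
BD (methods 1·2): 0.48 vs {0.45, 0.32, 0.66, 0.18} → fail.
Num (methods 1·2): 0.36 vs {0.45, 0.32, 0.45, 0.24} → fail.
TA (methods 1·2): 0.35 vs {0.66, 0.18, 0.45, 0.24} → fail.
3 of 3 fail.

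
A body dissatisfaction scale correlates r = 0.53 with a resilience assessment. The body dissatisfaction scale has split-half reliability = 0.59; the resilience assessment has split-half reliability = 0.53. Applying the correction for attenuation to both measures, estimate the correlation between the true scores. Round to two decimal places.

0.95

r_true = r_obs / √(r_xx · r_yy) = 0.53 / √(0.59 × 0.53) = 0.53 / √0.3127 = 0.53 / 0.5592 ≈ 0.95.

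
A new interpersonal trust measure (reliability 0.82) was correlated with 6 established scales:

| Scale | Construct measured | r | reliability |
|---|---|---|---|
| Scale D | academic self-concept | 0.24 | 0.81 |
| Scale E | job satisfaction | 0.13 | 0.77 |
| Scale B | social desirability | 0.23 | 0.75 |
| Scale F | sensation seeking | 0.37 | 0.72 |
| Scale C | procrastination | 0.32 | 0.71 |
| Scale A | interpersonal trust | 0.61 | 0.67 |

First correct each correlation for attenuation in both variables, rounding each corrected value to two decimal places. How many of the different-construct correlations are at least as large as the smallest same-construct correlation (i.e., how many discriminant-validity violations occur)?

Disattenuated r (r / √(r_scale · r_new)):
  Scale D (disc): 0.24 / √(0.81·0.82) = 0.29
  Scale E (disc): 0.13 / √(0.77·0.82) = 0.16
  Scale B (disc): 0.23 / √(0.75·0.82) = 0.29
  Scale F (disc): 0.37 / √(0.72·0.82) = 0.48
  Scale C (disc): 0.32 / √(0.71·0.82) = 0.42
  Scale A (conv): 0.61 / √(0.67·0.82) = 0.82
Smallest convergent = 0.82. Discriminant values: 0.29, 0.16, 0.29, 0.48, 0.42; count ≥ 0.82 → 0.

0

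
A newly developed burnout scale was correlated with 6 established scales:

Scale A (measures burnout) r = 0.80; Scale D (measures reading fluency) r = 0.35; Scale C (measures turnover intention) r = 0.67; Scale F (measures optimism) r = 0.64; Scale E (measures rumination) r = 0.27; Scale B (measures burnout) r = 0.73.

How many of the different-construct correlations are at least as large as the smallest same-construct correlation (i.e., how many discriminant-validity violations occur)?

Convergent (same construct = burnout): Scale A, Scale B.
Smallest convergent = 0.73. Discriminant values: 0.35, 0.67, 0.64, 0.27; count ≥ 0.73 → 0.

0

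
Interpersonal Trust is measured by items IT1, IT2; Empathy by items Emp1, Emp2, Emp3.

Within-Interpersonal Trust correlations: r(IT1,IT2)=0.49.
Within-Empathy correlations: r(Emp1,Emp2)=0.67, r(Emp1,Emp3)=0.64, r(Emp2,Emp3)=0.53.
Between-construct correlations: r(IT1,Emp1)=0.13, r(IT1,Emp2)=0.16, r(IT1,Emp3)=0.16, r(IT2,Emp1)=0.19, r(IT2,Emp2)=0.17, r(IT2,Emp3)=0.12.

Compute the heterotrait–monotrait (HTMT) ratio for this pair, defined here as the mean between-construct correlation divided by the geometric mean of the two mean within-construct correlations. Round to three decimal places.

Mean between = 0.93/6 = 0.1550.
Mean within-IT = 0.49/1 = 0.4900; mean within-Emp = 1.84/3 = 0.6133.
Geometric mean = √(0.4900 × 0.6133) = 0.5482.
HTMT = 0.1550 / 0.5482 = 0.283.

0.283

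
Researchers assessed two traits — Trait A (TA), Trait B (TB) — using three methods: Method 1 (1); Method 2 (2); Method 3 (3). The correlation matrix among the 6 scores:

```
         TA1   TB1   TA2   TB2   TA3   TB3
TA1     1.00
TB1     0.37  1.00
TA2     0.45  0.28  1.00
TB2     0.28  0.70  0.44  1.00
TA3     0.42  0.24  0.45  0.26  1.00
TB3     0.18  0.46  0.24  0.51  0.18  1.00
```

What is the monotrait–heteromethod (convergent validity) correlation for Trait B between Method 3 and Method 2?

0.51

Same trait (TB), different methods: r(TB3, TB2) = 0.51.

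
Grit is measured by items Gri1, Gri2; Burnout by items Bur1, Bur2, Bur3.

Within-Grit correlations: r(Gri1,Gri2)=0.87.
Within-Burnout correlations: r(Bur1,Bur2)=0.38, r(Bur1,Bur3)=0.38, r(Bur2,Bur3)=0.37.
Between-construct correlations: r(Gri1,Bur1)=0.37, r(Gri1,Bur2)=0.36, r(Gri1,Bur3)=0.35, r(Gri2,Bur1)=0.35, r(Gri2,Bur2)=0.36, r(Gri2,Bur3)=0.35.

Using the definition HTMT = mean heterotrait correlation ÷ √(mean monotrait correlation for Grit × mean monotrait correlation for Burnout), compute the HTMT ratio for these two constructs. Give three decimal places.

Between-construct mean = 2.14/6 = 0.3567.
Mean within-Gri = 0.87/1 = 0.8700; mean within-Bur = 1.13/3 = 0.3767.
Geometric mean = √(0.8700 × 0.3767) = 0.5725.
HTMT = 0.3567 / 0.5725 = 0.623.

0.623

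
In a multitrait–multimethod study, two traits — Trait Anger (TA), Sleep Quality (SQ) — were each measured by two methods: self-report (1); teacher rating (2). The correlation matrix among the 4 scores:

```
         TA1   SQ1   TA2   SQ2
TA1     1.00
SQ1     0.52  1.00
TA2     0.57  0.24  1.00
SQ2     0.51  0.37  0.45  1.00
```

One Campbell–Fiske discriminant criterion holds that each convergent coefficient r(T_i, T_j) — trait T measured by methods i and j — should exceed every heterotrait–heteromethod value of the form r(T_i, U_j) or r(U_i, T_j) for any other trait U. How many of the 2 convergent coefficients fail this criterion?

Checking each validity diagonal entry against its comparison values:
TA (methods 1·2): 0.57 vs {0.51, 0.24} → pass.
SQ (methods 1·2): 0.37 vs {0.24, 0.51} → fail.
1 of 2 fail.

1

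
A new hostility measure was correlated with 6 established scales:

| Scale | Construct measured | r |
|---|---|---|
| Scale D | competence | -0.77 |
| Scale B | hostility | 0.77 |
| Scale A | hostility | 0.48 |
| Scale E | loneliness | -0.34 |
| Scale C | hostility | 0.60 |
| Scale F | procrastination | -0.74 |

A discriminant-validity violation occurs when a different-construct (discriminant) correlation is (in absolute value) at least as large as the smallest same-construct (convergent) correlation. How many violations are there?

2

Convergent (same construct = hostility): Scale B, Scale A, Scale C.
Smallest convergent = 0.48. Discriminant |r|: 0.77, 0.34, 0.74; count ≥ 0.48 → 2.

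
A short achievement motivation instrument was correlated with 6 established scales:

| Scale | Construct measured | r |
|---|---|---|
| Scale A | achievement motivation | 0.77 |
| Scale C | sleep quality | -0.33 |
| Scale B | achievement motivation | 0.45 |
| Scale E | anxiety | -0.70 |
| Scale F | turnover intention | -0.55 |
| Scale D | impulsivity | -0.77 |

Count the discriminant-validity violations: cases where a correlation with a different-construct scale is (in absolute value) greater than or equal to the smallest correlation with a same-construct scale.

Convergent (same construct = achievement motivation): Scale A, Scale B.
Smallest convergent = 0.45. Discriminant |r|: 0.33, 0.70, 0.55, 0.77; count ≥ 0.45 → 3.

3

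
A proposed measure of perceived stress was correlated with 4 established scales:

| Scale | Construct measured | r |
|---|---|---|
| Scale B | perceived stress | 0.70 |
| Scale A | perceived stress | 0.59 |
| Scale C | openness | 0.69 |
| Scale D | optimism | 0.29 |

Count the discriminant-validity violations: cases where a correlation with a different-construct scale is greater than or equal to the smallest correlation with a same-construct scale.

Convergent (same construct = perceived stress): Scale B, Scale A.
Smallest convergent = 0.59. Discriminant values: 0.69, 0.29; count ≥ 0.59 → 1.

1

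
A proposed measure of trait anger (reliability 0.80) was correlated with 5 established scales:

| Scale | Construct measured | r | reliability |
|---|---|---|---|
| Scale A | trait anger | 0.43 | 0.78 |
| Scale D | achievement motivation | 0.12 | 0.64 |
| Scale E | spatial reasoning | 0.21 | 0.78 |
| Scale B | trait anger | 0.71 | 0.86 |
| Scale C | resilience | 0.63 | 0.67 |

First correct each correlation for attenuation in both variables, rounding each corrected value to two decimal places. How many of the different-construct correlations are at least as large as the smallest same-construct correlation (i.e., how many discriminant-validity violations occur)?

Disattenuated r (r / √(r_scale · r_new)):
  Scale A (conv): 0.43 / √(0.78·0.80) = 0.54
  Scale D (disc): 0.12 / √(0.64·0.80) = 0.17
  Scale E (disc): 0.21 / √(0.78·0.80) = 0.27
  Scale B (conv): 0.71 / √(0.86·0.80) = 0.86
  Scale C (disc): 0.63 / √(0.67·0.80) = 0.86
Smallest convergent = 0.54. Discriminant values: 0.17, 0.27, 0.86; count ≥ 0.54 → 1.

1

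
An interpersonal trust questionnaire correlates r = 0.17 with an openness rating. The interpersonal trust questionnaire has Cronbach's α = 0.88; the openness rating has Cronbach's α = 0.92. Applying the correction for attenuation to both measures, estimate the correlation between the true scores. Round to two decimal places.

r_true = r_obs / √(r_xx · r_yy) = 0.17 / √(0.88 × 0.92) = 0.17 / √0.8096 = 0.17 / 0.8998 ≈ 0.19.

0.19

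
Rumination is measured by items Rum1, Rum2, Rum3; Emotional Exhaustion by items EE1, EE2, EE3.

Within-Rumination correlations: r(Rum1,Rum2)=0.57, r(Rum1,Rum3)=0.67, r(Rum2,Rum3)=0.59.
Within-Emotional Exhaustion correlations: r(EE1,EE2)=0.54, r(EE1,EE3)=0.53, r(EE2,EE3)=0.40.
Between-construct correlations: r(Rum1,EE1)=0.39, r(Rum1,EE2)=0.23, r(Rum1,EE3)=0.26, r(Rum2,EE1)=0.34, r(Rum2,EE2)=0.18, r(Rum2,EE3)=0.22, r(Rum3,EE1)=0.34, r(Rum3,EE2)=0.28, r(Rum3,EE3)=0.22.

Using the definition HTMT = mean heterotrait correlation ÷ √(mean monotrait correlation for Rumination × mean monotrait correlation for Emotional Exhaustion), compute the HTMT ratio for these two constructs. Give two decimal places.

0.50

Mean between = 2.46/9 = 0.2733.
Mean within-Rum = 1.83/3 = 0.6100; mean within-EE = 1.47/3 = 0.4900.
Geometric mean = √(0.6100 × 0.4900) = 0.5467.
HTMT = 0.2733 / 0.5467 = 0.50.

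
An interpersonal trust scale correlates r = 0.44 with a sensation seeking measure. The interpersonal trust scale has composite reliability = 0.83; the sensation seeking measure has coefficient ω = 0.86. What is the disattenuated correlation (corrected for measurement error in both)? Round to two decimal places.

0.52

r_true = r_obs / √(r_xx · r_yy) = 0.44 / √(0.83 × 0.86) = 0.44 / √0.7138 = 0.44 / 0.8449 ≈ 0.52.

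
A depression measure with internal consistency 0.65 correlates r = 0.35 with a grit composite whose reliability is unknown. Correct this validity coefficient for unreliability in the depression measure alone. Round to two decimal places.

Single correction: r_c = r_obs / √r_xx = 0.35 / √0.65 = 0.35 / 0.8062 ≈ 0.43.

0.43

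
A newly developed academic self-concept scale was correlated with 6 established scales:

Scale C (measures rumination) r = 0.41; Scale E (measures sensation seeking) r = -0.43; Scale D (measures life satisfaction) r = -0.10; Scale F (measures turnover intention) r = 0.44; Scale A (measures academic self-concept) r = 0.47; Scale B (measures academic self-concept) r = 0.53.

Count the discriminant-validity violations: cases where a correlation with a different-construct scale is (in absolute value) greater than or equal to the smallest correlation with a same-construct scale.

Convergent (same construct = academic self-concept): Scale A, Scale B.
Smallest convergent = 0.47. Discriminant |r|: 0.41, 0.43, 0.10, 0.44; count ≥ 0.47 → 0.

0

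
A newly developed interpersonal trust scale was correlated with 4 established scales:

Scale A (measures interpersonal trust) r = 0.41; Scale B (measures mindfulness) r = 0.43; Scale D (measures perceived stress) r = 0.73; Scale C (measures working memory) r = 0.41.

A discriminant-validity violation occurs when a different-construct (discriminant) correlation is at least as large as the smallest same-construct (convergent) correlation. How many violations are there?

3

Convergent (same construct = interpersonal trust): Scale A.
Smallest convergent = 0.41. Discriminant values: 0.43, 0.73, 0.41; count ≥ 0.41 → 3.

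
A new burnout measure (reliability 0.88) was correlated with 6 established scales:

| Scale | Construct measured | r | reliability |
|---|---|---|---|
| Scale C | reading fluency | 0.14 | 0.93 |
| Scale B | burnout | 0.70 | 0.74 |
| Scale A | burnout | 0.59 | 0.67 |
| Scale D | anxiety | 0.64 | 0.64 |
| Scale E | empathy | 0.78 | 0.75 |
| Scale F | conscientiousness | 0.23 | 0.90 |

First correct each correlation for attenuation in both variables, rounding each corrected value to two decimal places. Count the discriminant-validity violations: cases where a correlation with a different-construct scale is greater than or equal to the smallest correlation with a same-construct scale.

2

Disattenuated r (r / √(r_scale · r_new)):
  Scale C (disc): 0.14 / √(0.93·0.88) = 0.15
  Scale B (conv): 0.70 / √(0.74·0.88) = 0.87
  Scale A (conv): 0.59 / √(0.67·0.88) = 0.77
  Scale D (disc): 0.64 / √(0.64·0.88) = 0.85
  Scale E (disc): 0.78 / √(0.75·0.88) = 0.96
  Scale F (disc): 0.23 / √(0.90·0.88) = 0.26
Smallest convergent = 0.77. Discriminant values: 0.15, 0.85, 0.96, 0.26; count ≥ 0.77 → 2.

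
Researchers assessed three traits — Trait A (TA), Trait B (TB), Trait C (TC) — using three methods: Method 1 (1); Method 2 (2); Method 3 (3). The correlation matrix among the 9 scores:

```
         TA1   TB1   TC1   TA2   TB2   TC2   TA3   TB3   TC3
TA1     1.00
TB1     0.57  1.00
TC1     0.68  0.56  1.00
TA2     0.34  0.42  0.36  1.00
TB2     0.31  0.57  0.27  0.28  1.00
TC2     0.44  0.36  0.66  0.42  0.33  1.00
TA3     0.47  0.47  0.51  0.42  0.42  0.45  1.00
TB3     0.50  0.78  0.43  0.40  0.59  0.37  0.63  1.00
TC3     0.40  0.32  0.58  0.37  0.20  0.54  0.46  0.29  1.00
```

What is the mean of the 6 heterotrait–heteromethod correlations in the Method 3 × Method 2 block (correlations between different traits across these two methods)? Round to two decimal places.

HTHM values (method 3 × method 2): 0.42, 0.45, 0.40, 0.37, 0.37, 0.20; mean = 2.21/6 = 0.37.

0.37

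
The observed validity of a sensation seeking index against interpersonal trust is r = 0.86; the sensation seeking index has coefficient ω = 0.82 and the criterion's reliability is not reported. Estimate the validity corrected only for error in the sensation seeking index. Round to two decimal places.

Single correction: r_c = r_obs / √r_xx = 0.86 / √0.82 = 0.86 / 0.9055 ≈ 0.95.

0.95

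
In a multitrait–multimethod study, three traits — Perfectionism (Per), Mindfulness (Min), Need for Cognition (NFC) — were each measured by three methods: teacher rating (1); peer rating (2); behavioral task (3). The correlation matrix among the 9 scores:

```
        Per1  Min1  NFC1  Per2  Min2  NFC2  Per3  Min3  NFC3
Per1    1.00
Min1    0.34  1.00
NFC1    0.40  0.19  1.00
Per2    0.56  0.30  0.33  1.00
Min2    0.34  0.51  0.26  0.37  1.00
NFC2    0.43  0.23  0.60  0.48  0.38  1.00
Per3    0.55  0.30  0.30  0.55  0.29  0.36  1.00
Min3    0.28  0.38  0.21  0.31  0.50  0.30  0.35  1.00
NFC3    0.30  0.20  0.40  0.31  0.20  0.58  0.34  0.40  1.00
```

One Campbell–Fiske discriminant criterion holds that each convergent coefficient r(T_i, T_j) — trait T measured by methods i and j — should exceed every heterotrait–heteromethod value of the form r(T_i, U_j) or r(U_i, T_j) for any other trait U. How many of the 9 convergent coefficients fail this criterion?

Each convergent coefficient versus the relevant comparison correlations:
Per (methods 1·2): 0.56 vs {0.34, 0.30, 0.43, 0.33} → pass.
Per (methods 1·3): 0.55 vs {0.28, 0.30, 0.30, 0.30} → pass.
Per (methods 2·3): 0.55 vs {0.31, 0.29, 0.31, 0.36} → pass.
Min (methods 1·2): 0.51 vs {0.30, 0.34, 0.23, 0.26} → pass.
Min (methods 1·3): 0.38 vs {0.30, 0.28, 0.20, 0.21} → pass.
Min (methods 2·3): 0.50 vs {0.29, 0.31, 0.20, 0.30} → pass.
NFC (methods 1·2): 0.60 vs {0.33, 0.43, 0.26, 0.23} → pass.
NFC (methods 1·3): 0.40 vs {0.30, 0.30, 0.21, 0.20} → pass.
NFC (methods 2·3): 0.58 vs {0.36, 0.31, 0.30, 0.20} → pass.
0 of 9 fail.

0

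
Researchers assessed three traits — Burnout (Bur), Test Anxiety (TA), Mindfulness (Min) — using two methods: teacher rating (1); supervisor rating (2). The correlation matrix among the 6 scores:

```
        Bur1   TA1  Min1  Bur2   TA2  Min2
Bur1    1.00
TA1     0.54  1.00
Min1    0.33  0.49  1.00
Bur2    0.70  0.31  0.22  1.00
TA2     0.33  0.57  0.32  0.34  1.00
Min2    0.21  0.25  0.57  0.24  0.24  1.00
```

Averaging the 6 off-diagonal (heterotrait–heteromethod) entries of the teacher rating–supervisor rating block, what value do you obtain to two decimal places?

0.27

HTHM values (method 1 × method 2): 0.33, 0.21, 0.31, 0.25, 0.22, 0.32; mean = 1.64/6 = 0.27.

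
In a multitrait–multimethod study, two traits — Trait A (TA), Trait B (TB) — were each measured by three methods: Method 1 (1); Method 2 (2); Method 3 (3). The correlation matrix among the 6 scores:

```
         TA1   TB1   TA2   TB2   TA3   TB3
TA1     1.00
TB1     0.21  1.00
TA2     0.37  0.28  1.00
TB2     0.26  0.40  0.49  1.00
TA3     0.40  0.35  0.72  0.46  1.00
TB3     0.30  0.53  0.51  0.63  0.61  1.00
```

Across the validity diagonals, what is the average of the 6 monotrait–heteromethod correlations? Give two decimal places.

Convergent values: 0.37, 0.40, 0.72, 0.40, 0.53, 0.63; mean = 3.05/6 = 0.51.

0.51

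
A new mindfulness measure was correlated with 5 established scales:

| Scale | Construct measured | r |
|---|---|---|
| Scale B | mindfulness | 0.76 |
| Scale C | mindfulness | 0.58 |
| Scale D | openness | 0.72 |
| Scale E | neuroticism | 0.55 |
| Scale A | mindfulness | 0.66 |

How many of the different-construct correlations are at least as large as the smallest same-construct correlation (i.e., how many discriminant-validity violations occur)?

1

Convergent (same construct = mindfulness): Scale B, Scale C, Scale A.
Smallest convergent = 0.58. Discriminant values: 0.72, 0.55; count ≥ 0.58 → 1.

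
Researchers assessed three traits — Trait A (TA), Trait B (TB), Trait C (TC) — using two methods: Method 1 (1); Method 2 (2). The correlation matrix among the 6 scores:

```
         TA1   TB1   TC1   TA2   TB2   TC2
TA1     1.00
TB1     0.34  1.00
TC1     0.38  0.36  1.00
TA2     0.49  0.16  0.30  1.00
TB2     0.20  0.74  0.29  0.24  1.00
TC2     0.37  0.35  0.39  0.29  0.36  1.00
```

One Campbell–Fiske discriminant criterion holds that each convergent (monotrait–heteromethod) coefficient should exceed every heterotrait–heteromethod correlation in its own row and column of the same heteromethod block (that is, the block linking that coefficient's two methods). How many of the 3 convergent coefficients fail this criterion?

0

Each convergent coefficient versus the relevant comparison correlations:
TA (methods 1·2): 0.49 vs {0.20, 0.16, 0.37, 0.30} → pass.
TB (methods 1·2): 0.74 vs {0.16, 0.20, 0.35, 0.29} → pass.
TC (methods 1·2): 0.39 vs {0.30, 0.37, 0.29, 0.35} → pass.
0 of 3 fail.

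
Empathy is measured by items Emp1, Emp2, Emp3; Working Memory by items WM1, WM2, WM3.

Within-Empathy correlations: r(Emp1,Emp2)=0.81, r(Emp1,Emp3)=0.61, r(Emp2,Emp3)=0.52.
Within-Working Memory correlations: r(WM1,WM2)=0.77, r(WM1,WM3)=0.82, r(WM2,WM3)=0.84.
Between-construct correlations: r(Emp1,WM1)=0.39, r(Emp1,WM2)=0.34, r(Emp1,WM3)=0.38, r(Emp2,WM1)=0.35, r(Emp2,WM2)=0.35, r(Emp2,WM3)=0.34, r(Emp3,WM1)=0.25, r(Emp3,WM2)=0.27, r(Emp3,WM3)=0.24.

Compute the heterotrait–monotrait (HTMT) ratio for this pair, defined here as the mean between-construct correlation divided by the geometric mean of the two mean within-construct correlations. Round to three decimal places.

0.447

Mean between = 2.91/9 = 0.3233.
Mean within-Emp = 1.94/3 = 0.6467; mean within-WM = 2.43/3 = 0.8100.
Geometric mean = √(0.6467 × 0.8100) = 0.7238.
HTMT = 0.3233 / 0.7238 = 0.447.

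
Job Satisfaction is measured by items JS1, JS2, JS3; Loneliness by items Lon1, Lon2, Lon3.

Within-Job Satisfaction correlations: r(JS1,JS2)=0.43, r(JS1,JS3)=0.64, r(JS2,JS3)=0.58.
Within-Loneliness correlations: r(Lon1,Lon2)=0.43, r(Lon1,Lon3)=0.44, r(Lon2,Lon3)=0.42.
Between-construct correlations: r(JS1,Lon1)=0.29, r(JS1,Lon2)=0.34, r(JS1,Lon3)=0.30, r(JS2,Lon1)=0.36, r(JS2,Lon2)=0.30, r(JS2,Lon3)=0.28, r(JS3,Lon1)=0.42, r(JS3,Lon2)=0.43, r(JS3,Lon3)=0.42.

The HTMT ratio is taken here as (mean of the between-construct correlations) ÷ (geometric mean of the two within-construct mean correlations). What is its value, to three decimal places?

Between-construct mean = 3.14/9 = 0.3489.
Mean within-JS = 1.65/3 = 0.5500; mean within-Lon = 1.29/3 = 0.4300.
Geometric mean = √(0.5500 × 0.4300) = 0.4863.
HTMT = 0.3489 / 0.4863 = 0.717.

0.717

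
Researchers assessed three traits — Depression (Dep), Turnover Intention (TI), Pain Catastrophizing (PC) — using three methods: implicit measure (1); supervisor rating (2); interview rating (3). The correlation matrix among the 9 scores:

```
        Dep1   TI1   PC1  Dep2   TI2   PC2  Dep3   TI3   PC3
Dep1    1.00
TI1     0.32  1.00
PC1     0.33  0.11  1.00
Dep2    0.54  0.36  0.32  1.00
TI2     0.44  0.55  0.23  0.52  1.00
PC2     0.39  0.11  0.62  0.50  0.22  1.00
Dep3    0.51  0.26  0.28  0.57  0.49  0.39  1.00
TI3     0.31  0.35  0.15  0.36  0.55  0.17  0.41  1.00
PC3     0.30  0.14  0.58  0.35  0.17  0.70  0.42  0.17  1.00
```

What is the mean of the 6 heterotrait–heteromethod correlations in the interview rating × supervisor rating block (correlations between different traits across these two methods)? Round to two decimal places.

0.32

HTHM values (method 3 × method 2): 0.49, 0.39, 0.36, 0.17, 0.35, 0.17; mean = 1.93/6 = 0.32.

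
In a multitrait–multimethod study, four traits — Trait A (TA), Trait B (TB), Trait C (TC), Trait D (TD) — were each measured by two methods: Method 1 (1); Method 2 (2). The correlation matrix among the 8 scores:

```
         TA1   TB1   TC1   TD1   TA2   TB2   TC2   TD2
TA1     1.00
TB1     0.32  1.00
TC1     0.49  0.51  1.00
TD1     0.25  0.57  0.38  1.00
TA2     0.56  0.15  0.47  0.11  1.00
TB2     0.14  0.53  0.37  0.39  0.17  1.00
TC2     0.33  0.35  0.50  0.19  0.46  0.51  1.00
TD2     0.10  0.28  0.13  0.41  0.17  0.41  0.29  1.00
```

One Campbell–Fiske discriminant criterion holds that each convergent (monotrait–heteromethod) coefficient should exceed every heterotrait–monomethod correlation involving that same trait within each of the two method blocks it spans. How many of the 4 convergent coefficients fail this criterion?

3

Checking each validity diagonal entry against its comparison values:
TA (methods 1·2): 0.56 vs {0.32, 0.17, 0.49, 0.46, 0.25, 0.17} → pass.
TB (methods 1·2): 0.53 vs {0.32, 0.17, 0.51, 0.51, 0.57, 0.41} → fail.
TC (methods 1·2): 0.50 vs {0.49, 0.46, 0.51, 0.51, 0.38, 0.29} → fail.
TD (methods 1·2): 0.41 vs {0.25, 0.17, 0.57, 0.41, 0.38, 0.29} → fail.
3 of 4 fail.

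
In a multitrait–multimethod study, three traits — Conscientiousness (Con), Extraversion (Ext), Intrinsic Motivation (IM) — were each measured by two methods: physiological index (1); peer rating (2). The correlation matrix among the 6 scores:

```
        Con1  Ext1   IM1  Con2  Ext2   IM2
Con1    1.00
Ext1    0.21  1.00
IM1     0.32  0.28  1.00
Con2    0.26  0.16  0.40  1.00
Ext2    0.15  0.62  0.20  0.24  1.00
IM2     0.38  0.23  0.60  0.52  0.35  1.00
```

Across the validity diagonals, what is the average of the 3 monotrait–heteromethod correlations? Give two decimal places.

Convergent values: 0.26, 0.62, 0.60; mean = 1.48/3 = 0.49.

0.49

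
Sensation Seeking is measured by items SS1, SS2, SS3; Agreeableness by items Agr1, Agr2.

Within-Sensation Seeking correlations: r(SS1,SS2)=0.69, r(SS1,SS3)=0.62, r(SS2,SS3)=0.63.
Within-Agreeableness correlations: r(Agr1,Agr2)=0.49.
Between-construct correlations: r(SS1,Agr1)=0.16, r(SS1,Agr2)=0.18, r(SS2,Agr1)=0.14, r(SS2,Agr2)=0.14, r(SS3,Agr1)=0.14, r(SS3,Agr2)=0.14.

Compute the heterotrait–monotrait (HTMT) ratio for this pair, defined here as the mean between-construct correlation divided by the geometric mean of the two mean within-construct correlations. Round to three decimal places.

Between-construct mean = 0.90/6 = 0.1500.
Mean within-SS = 1.94/3 = 0.6467; mean within-Agr = 0.49/1 = 0.4900.
Geometric mean = √(0.6467 × 0.4900) = 0.5629.
HTMT = 0.1500 / 0.5629 = 0.266.

0.266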